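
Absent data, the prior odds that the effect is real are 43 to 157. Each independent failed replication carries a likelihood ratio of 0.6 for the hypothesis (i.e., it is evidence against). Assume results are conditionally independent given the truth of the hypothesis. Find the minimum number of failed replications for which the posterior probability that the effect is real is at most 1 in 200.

8

Prior odds = 43/157.
Likelihood ratio per failed replication = 0.6.
Target odds: 0.005 ÷ 0.995 = 1/199.
Require 0.6ⁿ ≤ 1/199 ÷ (43/157) = 157/8557.
0.6⁷ = 2187/78125 is still above 157/8557 but 0.6⁸ = 6561/390625 is at or below it, so n = 8.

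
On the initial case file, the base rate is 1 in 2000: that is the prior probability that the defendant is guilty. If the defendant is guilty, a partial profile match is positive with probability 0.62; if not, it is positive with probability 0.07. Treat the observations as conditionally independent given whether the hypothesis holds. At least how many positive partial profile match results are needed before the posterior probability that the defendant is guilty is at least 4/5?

Prior odds = 0.0005/0.9995 = 1/1999.
Likelihood ratio of a positive = 0.62/0.07 = 62/7.
Target posterior odds = 0.8/0.2 = 4.
Need (1/1999) × (62/7)ⁿ ≥ 4, i.e. (62/7)ⁿ ≥ 7996.
(62/7)⁴ = 14776336/2401 falls short of 7996 but (62/7)⁵ = 916132832/16807 reaches it, so n = 5.

5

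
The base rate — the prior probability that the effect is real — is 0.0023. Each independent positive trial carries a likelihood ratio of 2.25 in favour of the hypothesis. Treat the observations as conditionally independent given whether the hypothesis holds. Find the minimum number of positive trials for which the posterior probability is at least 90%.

11

Prior odds: 0.0023 ÷ 0.9977 = 23/9977.
Likelihood ratio per positive trial = 2.25.
Target posterior odds = 0.9/0.1 = 9.
Need (23/9977) × 2.25ⁿ ≥ 9, i.e. 2.25ⁿ ≥ 89793/23.
2.25¹⁰ ≈3325.26 falls short of 89793/23 but 2.25¹¹ ≈7481.83 reaches it, so n = 11.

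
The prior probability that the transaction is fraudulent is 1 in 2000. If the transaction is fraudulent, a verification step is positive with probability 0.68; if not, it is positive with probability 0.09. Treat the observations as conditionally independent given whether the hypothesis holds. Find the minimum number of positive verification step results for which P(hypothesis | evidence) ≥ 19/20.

Prior odds = 0.0005/0.9995 = 1/1999.
Likelihood ratio of a positive = 0.68/0.09 = 68/9.
Target odds: 0.95 ÷ 0.05 = 19.
Require (68/9)ⁿ ≥ 19 ÷ (1/1999) = 37981.
(68/9)⁵ ≈24622.5 falls short of 37981 but (68/9)⁶ ≈186037 reaches it, so n = 6.

6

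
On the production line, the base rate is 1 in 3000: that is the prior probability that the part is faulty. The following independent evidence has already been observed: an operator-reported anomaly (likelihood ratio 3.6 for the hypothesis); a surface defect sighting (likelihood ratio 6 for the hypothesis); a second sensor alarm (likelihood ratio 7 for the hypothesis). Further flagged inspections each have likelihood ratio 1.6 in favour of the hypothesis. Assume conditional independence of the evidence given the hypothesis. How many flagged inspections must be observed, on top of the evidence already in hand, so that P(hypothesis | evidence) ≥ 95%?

Prior odds = (1/3000)/(2999/3000) = 1/2999.
Combined Bayes factor of the evidence already in hand = 3.6 × 6 × 7 = 151.2.
Odds after that evidence = (1/2999) × 151.2 = 756/14995.
Target odds = 0.95/0.05 = 19.
Need 1.6ⁿ ≥ 19 ÷ (756/14995) = 284905/756.
1.6¹² ≈281.475 falls short of 284905/756 but 1.6¹³ ≈450.36 reaches it, so n = 13.

13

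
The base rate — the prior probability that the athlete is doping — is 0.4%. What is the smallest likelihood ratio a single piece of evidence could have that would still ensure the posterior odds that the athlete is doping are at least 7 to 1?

Prior odds = 0.004/0.996 = 1/249.
Target odds = 7.
Required Bayes factor = 7 ÷ (1/249) = 1743.

1743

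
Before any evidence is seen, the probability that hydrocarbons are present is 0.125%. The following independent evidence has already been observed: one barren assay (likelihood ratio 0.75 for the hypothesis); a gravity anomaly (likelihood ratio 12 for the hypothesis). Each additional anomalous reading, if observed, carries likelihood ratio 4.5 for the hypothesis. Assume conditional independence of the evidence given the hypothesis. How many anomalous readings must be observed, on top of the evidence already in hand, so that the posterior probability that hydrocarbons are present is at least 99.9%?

8

Prior odds = 0.00125/0.99875 = 1/799.
Combined Bayes factor of the evidence already in hand = 0.75 × 12 = 9.
Odds after that evidence = (1/799) × 9 = 9/799.
Target odds = 0.999/0.001 = 999.
Need 4.5ⁿ ≥ 999 ÷ (9/799) = 88689.
4.5⁷ = 4782969/128 falls short of 88689 but 4.5⁸ = 43046721/256 reaches it, so n = 8.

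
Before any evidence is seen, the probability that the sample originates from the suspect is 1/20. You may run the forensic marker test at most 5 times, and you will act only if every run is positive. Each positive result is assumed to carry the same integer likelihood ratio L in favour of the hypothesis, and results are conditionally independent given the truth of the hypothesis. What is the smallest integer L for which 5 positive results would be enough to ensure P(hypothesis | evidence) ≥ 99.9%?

Prior odds = 0.05/0.95 = 1/19.
Target odds = 0.999/0.001 = 999.
Need L⁵ ≥ 999 ÷ (1/19) = 18981.
7⁵ = 16807 < 18981 ≤ 32768 = 8⁵, so L = 8.

8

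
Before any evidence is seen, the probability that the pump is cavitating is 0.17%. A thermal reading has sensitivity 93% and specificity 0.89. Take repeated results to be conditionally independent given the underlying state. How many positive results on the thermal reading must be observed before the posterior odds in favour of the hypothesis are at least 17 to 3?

4

Prior odds = 0.0017/0.9983 = 17/9983.
False-positive rate = 1 − 0.89 = 0.11; likelihood ratio of a positive = 0.93/0.11 = 93/11.
Target odds = 17/3.
Need (17/9983) × (93/11)ⁿ ≥ 17/3, i.e. (93/11)ⁿ ≥ 9983/3.
(93/11)³ = 804357/1331 falls short of 9983/3 but (93/11)⁴ = 74805201/14641 reaches it, so n = 4.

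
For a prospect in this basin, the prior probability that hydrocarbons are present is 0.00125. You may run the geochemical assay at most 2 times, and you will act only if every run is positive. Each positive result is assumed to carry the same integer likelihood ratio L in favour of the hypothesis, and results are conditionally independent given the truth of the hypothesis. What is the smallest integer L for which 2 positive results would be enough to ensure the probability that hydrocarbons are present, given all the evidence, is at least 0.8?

57

Prior odds = 0.00125/0.99875 = 1/799.
Target odds = 0.8/0.2 = 4.
Need L² ≥ 4 ÷ (1/799) = 3196.
56² = 3136 < 3196 ≤ 3249 = 57², so L = 57.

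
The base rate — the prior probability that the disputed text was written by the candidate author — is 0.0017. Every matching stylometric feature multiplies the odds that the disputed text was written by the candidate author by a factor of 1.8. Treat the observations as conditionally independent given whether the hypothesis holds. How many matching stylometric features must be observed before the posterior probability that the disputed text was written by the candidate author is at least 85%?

Prior odds = 0.0017/0.9983 = 17/9983.
Likelihood ratio per matching stylometric feature = 1.8.
Target posterior odds = 0.85/0.15 = 17/3.
Need (17/9983) × 1.8ⁿ ≥ 17/3, i.e. 1.8ⁿ ≥ 9983/3.
1.8¹³ ≈2082.3 falls short of 9983/3 but 1.8¹⁴ ≈3748.13 reaches it, so n = 14.

14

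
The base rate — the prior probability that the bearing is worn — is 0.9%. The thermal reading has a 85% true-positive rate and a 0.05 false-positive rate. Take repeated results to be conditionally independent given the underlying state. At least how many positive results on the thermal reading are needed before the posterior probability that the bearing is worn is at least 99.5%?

4

Prior odds = 0.009/0.991 = 9/991.
Likelihood ratio of a positive result = 0.85/0.05 = 17.
Target posterior odds = 0.995/0.005 = 199.
Require 17ⁿ ≥ 199 ÷ (9/991) = 197209/9.
17³ = 4913 falls short of 197209/9 but 17⁴ = 83521 reaches it, so n = 4.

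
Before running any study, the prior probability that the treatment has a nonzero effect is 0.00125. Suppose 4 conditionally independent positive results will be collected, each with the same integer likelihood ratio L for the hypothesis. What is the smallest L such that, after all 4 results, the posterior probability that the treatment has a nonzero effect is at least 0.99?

Prior odds = 0.00125/0.99875 = 1/799.
Target odds = 0.99/0.01 = 99.
Need L⁴ ≥ 99 ÷ (1/799) = 79101.
16⁴ = 65536 < 79101 ≤ 83521 = 17⁴, so L = 17.

17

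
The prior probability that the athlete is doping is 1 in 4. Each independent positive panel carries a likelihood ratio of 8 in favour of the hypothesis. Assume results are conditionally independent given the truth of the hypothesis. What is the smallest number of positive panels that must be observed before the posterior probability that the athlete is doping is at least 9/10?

2

Prior odds = 0.25/0.75 = 1/3.
Likelihood ratio per positive panel = 8.
Target odds: 0.9 ÷ 0.1 = 9.
Need (1/3) × 8ⁿ ≥ 9, i.e. 8ⁿ ≥ 27.
8¹ = 8 falls short of 27 but 8² = 64 reaches it, so n = 2.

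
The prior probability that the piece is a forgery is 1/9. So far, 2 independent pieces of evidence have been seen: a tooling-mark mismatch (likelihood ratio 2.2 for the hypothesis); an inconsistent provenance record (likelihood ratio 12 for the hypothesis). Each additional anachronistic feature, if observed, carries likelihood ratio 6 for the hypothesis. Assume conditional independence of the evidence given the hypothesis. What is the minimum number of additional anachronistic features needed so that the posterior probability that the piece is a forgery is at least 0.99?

Prior odds = (1/9)/(8/9) = 0.125.
Combined Bayes factor of the evidence already in hand = 2.2 × 12 = 26.4.
Odds after that evidence = 0.125 × 26.4 = 3.3.
Target odds = 0.99/0.01 = 99.
Need 6ⁿ ≥ 99 ÷ 3.3 = 30.
6¹ = 6 falls short of 30 but 6² = 36 reaches it, so n = 2.

2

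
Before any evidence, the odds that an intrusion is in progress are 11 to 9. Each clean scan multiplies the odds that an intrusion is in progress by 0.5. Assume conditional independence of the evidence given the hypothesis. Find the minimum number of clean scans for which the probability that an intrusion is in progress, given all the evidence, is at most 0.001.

11

Prior odds = 11/9.
Likelihood ratio per clean scan = 0.5.
Target odds: 0.001 ÷ 0.999 = 1/999.
Require 0.5ⁿ ≤ 1/999 ÷ (11/9) = 1/1221.
0.5¹⁰ = 1/1024 is still above 1/1221 but 0.5¹¹ = 1/2048 is at or below it, so n = 11.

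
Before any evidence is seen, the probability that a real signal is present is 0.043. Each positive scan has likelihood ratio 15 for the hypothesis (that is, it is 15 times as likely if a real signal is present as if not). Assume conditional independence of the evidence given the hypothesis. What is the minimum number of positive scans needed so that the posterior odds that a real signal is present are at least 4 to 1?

2

Prior odds: 0.043 ÷ 0.957 = 43/957.
Likelihood ratio per positive scan = 15.
Target odds = 4.
Need (43/957) × 15ⁿ ≥ 4, i.e. 15ⁿ ≥ 3828/43.
15¹ = 15 falls short of 3828/43 but 15² = 225 reaches it, so n = 2.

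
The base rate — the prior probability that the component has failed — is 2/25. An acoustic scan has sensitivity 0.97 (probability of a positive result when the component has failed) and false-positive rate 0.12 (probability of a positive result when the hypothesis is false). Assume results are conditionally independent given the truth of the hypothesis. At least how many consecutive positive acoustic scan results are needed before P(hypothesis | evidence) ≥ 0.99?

Prior odds: 0.08 ÷ 0.92 = 2/23.
Likelihood ratio of a positive result = 0.97/0.12 = 97/12.
Target posterior odds = 0.99/0.01 = 99.
Need (2/23) × (97/12)ⁿ ≥ 99, i.e. (97/12)ⁿ ≥ 1138.5.
(97/12)³ = 912673/1728 falls short of 1138.5 but (97/12)⁴ = 88529281/20736 reaches it, so n = 4.

4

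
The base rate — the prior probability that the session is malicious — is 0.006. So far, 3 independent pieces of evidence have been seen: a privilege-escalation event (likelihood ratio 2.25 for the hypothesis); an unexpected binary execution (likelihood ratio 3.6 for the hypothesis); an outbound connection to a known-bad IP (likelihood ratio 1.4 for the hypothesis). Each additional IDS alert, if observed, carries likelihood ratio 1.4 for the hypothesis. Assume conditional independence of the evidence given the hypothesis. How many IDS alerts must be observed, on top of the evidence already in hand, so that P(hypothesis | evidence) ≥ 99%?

Prior odds = 0.006/0.994 = 3/497.
Combined Bayes factor of the evidence already in hand = 2.25 × 3.6 × 1.4 = 11.34.
Odds after that evidence = (3/497) × 11.34 = 243/3550.
Target odds = 0.99/0.01 = 99.
Need 1.4ⁿ ≥ 99 ÷ (243/3550) = 39050/27.
1.4²¹ ≈1171.36 falls short of 39050/27 but 1.4²² ≈1639.9 reaches it, so n = 22.

22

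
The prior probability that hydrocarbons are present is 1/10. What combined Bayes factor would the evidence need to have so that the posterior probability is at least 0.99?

891

Prior odds = 0.1/0.9 = 1/9.
Target odds = 0.99/0.01 = 99.
Required Bayes factor = 99 ÷ (1/9) = 891.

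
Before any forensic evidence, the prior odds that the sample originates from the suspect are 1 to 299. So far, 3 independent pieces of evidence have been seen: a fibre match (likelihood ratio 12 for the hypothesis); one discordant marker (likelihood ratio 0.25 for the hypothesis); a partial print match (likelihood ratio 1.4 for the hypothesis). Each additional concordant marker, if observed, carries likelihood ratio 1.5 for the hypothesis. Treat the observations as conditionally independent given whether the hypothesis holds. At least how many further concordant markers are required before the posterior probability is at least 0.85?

15

Prior odds = 1/299.
Combined Bayes factor of the evidence already in hand = 12 × 0.25 × 1.4 = 4.2.
Odds after that evidence = (1/299) × 4.2 = 21/1495.
Target odds = 0.85/0.15 = 17/3.
Need 1.5ⁿ ≥ 17/3 ÷ (21/1495) = 25415/63.
1.5¹⁴ = 4782969/16384 falls short of 25415/63 but 1.5¹⁵ = 14348907/32768 reaches it, so n = 15.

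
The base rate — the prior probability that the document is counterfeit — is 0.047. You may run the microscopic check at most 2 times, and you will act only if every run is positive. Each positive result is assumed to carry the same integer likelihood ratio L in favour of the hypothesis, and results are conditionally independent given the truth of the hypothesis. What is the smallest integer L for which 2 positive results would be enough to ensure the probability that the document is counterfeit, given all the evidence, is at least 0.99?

Prior odds = 0.047/0.953 = 47/953.
Target odds = 0.99/0.01 = 99.
Need L² ≥ 99 ÷ (47/953) = 94347/47.
44² = 1936 < 94347/47 ≤ 2025 = 45², so L = 45.

45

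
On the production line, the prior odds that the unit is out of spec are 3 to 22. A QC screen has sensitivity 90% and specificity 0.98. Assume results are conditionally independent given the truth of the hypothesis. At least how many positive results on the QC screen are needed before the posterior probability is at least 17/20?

1

Prior odds = 3/22.
False-positive rate = 1 − 0.98 = 0.02; likelihood ratio of a positive = 0.9/0.02 = 45.
Target posterior odds = 0.85/0.15 = 17/3.
Need (3/22) × 45ⁿ ≥ 17/3, i.e. 45ⁿ ≥ 374/9.
45¹ = 45, which meets the required 374/9; so n = 1.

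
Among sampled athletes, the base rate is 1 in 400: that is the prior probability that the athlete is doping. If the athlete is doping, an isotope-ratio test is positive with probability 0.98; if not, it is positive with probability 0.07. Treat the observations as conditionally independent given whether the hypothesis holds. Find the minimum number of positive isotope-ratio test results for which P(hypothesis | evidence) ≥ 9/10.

Prior odds: 0.0025 ÷ 0.9975 = 1/399.
Likelihood ratio of a positive = 0.98/0.07 = 14.
Target odds: 0.9 ÷ 0.1 = 9.
Need (1/399) × 14ⁿ ≥ 9, i.e. 14ⁿ ≥ 3591.
14³ = 2744 falls short of 3591 but 14⁴ = 38416 reaches it, so n = 4.

4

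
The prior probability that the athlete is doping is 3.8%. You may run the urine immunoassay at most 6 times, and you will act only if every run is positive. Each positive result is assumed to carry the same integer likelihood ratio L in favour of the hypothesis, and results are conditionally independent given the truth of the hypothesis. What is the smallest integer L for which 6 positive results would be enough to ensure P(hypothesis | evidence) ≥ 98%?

Prior odds = 0.038/0.962 = 19/481.
Target odds = 0.98/0.02 = 49.
Need L⁶ ≥ 49 ÷ (19/481) = 23569/19.
3⁶ = 729 < 23569/19 ≤ 4096 = 4⁶, so L = 4.

4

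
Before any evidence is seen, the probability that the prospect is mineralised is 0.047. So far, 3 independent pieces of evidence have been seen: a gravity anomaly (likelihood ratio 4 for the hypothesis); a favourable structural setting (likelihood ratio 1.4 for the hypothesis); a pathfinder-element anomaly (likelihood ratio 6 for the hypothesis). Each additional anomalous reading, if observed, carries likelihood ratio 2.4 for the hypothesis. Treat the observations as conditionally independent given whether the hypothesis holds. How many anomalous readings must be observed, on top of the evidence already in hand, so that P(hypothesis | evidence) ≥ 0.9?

2

Prior odds = 0.047/0.953 = 47/953.
Combined Bayes factor of the evidence already in hand = 4 × 1.4 × 6 = 33.6.
Odds after that evidence = (47/953) × 33.6 = 7896/4765.
Target odds = 0.9/0.1 = 9.
Need 2.4ⁿ ≥ 9 ÷ (7896/4765) = 14295/2632.
2.4¹ = 2.4 falls short of 14295/2632 but 2.4² = 5.76 reaches it, so n = 2.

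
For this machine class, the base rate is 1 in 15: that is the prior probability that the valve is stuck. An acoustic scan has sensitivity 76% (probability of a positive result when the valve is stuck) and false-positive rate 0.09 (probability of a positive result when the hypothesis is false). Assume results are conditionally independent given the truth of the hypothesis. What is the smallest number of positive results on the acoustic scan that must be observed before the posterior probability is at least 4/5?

2

Prior odds: (1/15) ÷ (14/15) = 1/14.
Likelihood ratio of a positive result = 0.76/0.09 = 76/9.
Target posterior odds = 0.8/0.2 = 4.
Need (1/14) × (76/9)ⁿ ≥ 4, i.e. (76/9)ⁿ ≥ 56.
(76/9)¹ = 76/9 falls short of 56 but (76/9)² = 5776/81 reaches it, so n = 2.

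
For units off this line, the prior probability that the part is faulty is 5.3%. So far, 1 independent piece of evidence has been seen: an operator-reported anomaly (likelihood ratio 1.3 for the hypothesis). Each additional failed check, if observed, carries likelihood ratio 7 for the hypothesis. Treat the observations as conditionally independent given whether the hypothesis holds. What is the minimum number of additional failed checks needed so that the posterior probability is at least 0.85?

Prior odds = 0.053/0.947 = 53/947.
Bayes factor of the evidence already in hand = 1.3.
Odds after that evidence = (53/947) × 1.3 = 689/9470.
Target odds = 0.85/0.15 = 17/3.
Need 7ⁿ ≥ 17/3 ÷ (689/9470) = 160990/2067.
7² = 49 falls short of 160990/2067 but 7³ = 343 reaches it, so n = 3.

3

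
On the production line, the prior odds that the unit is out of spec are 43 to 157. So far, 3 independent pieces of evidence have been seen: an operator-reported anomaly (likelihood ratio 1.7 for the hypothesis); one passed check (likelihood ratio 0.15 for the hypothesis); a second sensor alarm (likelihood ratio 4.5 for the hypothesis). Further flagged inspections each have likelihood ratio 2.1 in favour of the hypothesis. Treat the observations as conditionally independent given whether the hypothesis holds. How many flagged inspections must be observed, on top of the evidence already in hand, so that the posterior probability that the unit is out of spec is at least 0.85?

4

Prior odds = 43/157.
Combined Bayes factor of the evidence already in hand = 1.7 × 0.15 × 4.5 = 1.1475.
Odds after that evidence = (43/157) × 1.1475 = 19737/62800.
Target odds = 0.85/0.15 = 17/3.
Need 2.1ⁿ ≥ 17/3 ÷ (19737/62800) = 62800/3483.
2.1³ = 9.261 falls short of 62800/3483 but 2.1⁴ = 19.4481 reaches it, so n = 4.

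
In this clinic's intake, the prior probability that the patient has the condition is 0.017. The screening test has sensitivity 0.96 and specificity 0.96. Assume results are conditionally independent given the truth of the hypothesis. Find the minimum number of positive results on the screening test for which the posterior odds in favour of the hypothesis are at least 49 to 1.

3

Prior odds: 0.017 ÷ 0.983 = 17/983.
False-positive rate = 1 − 0.96 = 0.04; likelihood ratio of a positive = 0.96/0.04 = 24.
Target odds = 49.
Require 24ⁿ ≥ 49 ÷ (17/983) = 48167/17.
24² = 576 falls short of 48167/17 but 24³ = 13824 reaches it, so n = 3.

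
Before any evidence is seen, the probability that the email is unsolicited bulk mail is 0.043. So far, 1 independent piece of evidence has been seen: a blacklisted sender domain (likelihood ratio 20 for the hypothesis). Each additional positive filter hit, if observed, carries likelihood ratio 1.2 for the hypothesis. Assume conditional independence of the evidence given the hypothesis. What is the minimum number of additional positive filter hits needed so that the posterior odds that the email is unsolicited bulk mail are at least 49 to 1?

Prior odds = 0.043/0.957 = 43/957.
Bayes factor of the evidence already in hand = 20.
Odds after that evidence = (43/957) × 20 = 860/957.
Target odds = 49.
Need 1.2ⁿ ≥ 49 ÷ (860/957) = 46893/860.
1.2²¹ ≈46.0051 falls short of 46893/860 but 1.2²² ≈55.2061 reaches it, so n = 22.

22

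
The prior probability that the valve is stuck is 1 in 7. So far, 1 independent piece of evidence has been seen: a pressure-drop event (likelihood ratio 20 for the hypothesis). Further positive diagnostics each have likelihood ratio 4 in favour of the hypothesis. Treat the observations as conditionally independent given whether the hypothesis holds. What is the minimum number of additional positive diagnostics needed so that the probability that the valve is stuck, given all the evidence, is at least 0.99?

3

Prior odds = (1/7)/(6/7) = 1/6.
Bayes factor of the evidence already in hand = 20.
Odds after that evidence = (1/6) × 20 = 10/3.
Target odds = 0.99/0.01 = 99.
Need 4ⁿ ≥ 99 ÷ (10/3) = 29.7.
4² = 16 falls short of 29.7 but 4³ = 64 reaches it, so n = 3.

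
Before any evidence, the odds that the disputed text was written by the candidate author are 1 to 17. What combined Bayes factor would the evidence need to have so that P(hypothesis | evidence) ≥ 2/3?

Prior odds = 1/17.
Target odds = (2/3)/(1/3) = 2.
Required Bayes factor = 2 ÷ (1/17) = 34.

34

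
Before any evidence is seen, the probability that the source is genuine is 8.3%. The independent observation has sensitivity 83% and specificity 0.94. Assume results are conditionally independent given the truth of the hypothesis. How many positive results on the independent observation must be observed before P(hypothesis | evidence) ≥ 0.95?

3

Prior odds: 0.083 ÷ 0.917 = 83/917.
False-positive rate = 1 − 0.94 = 0.06; likelihood ratio of a positive = 0.83/0.06 = 83/6.
Target posterior odds = 0.95/0.05 = 19.
Need (83/917) × (83/6)ⁿ ≥ 19, i.e. (83/6)ⁿ ≥ 17423/83.
(83/6)² = 6889/36 falls short of 17423/83 but (83/6)³ = 571787/216 reaches it, so n = 3.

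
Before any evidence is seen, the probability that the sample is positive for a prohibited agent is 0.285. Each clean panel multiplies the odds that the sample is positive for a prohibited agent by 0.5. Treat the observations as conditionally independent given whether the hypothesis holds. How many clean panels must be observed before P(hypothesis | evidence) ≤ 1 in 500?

8

Prior odds: 0.285 ÷ 0.715 = 57/143.
Likelihood ratio per clean panel = 0.5.
Target odds: 0.002 ÷ 0.998 = 1/499.
Need (57/143) × 0.5ⁿ ≤ 1/499, i.e. 0.5ⁿ ≤ 143/28443.
0.5⁷ = 0.0078125 is still above 143/28443 but 0.5⁸ = 0.00390625 is at or below it, so n = 8.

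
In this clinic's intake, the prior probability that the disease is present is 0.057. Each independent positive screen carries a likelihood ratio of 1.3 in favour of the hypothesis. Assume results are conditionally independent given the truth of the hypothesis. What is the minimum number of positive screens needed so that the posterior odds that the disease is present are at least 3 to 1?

Prior odds = 0.057/0.943 = 57/943.
Likelihood ratio per positive screen = 1.3.
Target odds = 3.
Require 1.3ⁿ ≥ 3 ÷ (57/943) = 943/19.
1.3¹⁴ ≈39.3738 falls short of 943/19 but 1.3¹⁵ ≈51.1859 reaches it, so n = 15.

15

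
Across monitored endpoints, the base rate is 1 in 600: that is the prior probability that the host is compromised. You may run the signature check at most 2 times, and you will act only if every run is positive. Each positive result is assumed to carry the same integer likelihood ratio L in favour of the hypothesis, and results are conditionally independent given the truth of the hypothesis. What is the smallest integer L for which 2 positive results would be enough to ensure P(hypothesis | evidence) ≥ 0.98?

172

Prior odds = (1/600)/(599/600) = 1/599.
Target odds = 0.98/0.02 = 49.
Need L² ≥ 49 ÷ (1/599) = 29351.
171² = 29241 < 29351 ≤ 29584 = 172², so L = 172.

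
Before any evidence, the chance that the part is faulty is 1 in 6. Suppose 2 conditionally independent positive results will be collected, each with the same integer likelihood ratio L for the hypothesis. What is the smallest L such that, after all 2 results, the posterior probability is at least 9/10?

7

Prior odds = (1/6)/(5/6) = 0.2.
Target odds = 0.9/0.1 = 9.
Need L² ≥ 9 ÷ 0.2 = 45.
6² = 36 < 45 ≤ 49 = 7², so L = 7.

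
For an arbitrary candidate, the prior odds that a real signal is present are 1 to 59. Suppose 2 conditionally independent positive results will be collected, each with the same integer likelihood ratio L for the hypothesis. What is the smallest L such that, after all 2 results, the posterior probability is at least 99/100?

Prior odds = 1/59.
Target odds = 0.99/0.01 = 99.
Need L² ≥ 99 ÷ (1/59) = 5841.
76² = 5776 < 5841 ≤ 5929 = 77², so L = 77.

77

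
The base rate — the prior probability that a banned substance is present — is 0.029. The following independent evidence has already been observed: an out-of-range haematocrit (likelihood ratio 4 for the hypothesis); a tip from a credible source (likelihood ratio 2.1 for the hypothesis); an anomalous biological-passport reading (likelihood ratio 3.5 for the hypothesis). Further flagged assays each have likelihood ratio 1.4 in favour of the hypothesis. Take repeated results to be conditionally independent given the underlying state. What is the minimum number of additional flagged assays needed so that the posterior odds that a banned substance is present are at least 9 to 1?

Prior odds = 0.029/0.971 = 29/971.
Combined Bayes factor of the evidence already in hand = 4 × 2.1 × 3.5 = 29.4.
Odds after that evidence = (29/971) × 29.4 = 4263/4855.
Target odds = 9.
Need 1.4ⁿ ≥ 9 ÷ (4263/4855) = 14565/1421.
1.4⁶ = 117649/15625 falls short of 14565/1421 but 1.4⁷ = 823543/78125 reaches it, so n = 7.

7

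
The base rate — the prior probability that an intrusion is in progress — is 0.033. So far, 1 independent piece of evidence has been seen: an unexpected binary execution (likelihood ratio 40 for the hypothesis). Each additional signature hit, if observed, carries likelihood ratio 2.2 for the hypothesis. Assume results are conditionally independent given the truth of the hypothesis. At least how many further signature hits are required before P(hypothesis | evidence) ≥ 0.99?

Prior odds = 0.033/0.967 = 33/967.
Bayes factor of the evidence already in hand = 40.
Odds after that evidence = (33/967) × 40 = 1320/967.
Target odds = 0.99/0.01 = 99.
Need 2.2ⁿ ≥ 99 ÷ (1320/967) = 72.525.
2.2⁵ = 51.53632 falls short of 72.525 but 2.2⁶ = 1771561/15625 reaches it, so n = 6.

6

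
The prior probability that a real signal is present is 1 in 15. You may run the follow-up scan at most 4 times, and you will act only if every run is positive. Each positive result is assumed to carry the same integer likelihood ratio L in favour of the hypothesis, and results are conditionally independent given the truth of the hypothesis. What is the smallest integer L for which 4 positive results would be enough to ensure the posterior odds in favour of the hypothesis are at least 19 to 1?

5

Prior odds = (1/15)/(14/15) = 1/14.
Target odds = 19.
Need L⁴ ≥ 19 ÷ (1/14) = 266.
4⁴ = 256 < 266 ≤ 625 = 5⁴, so L = 5.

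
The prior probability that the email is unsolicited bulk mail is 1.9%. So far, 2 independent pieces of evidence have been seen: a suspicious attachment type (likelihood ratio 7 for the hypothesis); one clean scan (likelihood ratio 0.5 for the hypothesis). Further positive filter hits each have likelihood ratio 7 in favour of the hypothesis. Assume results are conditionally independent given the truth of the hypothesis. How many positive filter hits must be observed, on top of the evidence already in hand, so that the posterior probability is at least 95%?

Prior odds = 0.019/0.981 = 19/981.
Combined Bayes factor of the evidence already in hand = 7 × 0.5 = 3.5.
Odds after that evidence = (19/981) × 3.5 = 133/1962.
Target odds = 0.95/0.05 = 19.
Need 7ⁿ ≥ 19 ÷ (133/1962) = 1962/7.
7² = 49 falls short of 1962/7 but 7³ = 343 reaches it, so n = 3.

3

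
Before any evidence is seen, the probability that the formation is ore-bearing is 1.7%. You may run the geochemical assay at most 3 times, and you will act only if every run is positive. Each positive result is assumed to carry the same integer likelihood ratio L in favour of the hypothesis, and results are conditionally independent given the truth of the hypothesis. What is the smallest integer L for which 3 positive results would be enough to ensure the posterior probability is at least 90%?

Prior odds = 0.017/0.983 = 17/983.
Target odds = 0.9/0.1 = 9.
Need L³ ≥ 9 ÷ (17/983) = 8847/17.
8³ = 512 < 8847/17 ≤ 729 = 9³, so L = 9.

9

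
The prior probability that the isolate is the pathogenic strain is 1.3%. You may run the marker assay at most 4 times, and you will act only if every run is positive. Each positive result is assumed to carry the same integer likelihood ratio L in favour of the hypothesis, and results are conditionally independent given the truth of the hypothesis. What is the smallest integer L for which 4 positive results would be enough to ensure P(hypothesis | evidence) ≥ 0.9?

6

Prior odds = 0.013/0.987 = 13/987.
Target odds = 0.9/0.1 = 9.
Need L⁴ ≥ 9 ÷ (13/987) = 8883/13.
5⁴ = 625 < 8883/13 ≤ 1296 = 6⁴, so L = 6.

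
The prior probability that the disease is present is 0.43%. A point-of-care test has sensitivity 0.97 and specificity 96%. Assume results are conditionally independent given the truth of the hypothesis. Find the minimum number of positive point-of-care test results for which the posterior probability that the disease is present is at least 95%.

Prior odds: 0.0043 ÷ 0.9957 = 43/9957.
False-positive rate = 1 − 0.96 = 0.04; likelihood ratio of a positive = 0.97/0.04 = 24.25.
Target odds: 0.95 ÷ 0.05 = 19.
Require 24.25ⁿ ≥ 19 ÷ (43/9957) = 189183/43.
24.25² = 588.0625 falls short of 189183/43 but 24.25³ = 912673/64 reaches it, so n = 3.

3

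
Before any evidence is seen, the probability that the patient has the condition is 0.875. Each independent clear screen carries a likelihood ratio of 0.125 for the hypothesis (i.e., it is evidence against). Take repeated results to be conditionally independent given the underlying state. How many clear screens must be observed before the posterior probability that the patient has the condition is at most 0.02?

3

Prior odds: 0.875 ÷ 0.125 = 7.
Likelihood ratio per clear screen = 0.125.
Target odds: 0.02 ÷ 0.98 = 1/49.
Require 0.125ⁿ ≤ 1/49 ÷ 7 = 1/343.
0.125² = 0.015625 is still above 1/343 but 0.125³ = 0.001953125 is at or below it, so n = 3.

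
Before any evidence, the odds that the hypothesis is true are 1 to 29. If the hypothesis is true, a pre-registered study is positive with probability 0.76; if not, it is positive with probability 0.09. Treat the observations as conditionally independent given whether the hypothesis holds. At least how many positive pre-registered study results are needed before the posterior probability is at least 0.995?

5

Prior odds = 1/29.
Likelihood ratio of a positive = 0.76/0.09 = 76/9.
Target odds: 0.995 ÷ 0.005 = 199.
Require (76/9)ⁿ ≥ 199 ÷ (1/29) = 5771.
(76/9)⁴ = 33362176/6561 falls short of 5771 but (76/9)⁵ ≈42939.3 reaches it, so n = 5.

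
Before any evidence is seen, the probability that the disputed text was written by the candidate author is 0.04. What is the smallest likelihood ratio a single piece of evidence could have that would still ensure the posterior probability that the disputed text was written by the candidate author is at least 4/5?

96

Prior odds = 0.04/0.96 = 1/24.
Target odds = 0.8/0.2 = 4.
Required Bayes factor = 4 ÷ (1/24) = 96.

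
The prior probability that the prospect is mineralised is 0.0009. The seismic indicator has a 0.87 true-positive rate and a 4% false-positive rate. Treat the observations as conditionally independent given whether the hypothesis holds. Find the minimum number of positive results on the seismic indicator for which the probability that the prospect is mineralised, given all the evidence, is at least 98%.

4

Prior odds = 0.0009/0.9991 = 9/9991.
Likelihood ratio of a positive result = 0.87/0.04 = 21.75.
Target odds: 0.98 ÷ 0.02 = 49.
Require 21.75ⁿ ≥ 49 ÷ (9/9991) = 489559/9.
21.75³ = 658503/64 falls short of 489559/9 but 21.75⁴ = 57289761/256 reaches it, so n = 4.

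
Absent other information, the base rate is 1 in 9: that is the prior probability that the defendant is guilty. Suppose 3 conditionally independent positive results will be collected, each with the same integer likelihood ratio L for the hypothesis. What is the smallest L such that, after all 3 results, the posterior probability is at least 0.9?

5

Prior odds = (1/9)/(8/9) = 0.125.
Target odds = 0.9/0.1 = 9.
Need L³ ≥ 9 ÷ 0.125 = 72.
4³ = 64 < 72 ≤ 125 = 5³, so L = 5.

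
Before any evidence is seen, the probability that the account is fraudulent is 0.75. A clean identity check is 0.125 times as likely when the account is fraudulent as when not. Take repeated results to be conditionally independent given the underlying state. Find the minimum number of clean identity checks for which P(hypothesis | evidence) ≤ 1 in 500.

Prior odds = 0.75/0.25 = 3.
Likelihood ratio per clean identity check = 0.125.
Target odds: 0.002 ÷ 0.998 = 1/499.
Need 3 × 0.125ⁿ ≤ 1/499, i.e. 0.125ⁿ ≤ 1/1497.
0.125³ = 0.001953125 is still above 1/1497 but 0.125⁴ = 1/4096 is at or below it, so n = 4.

4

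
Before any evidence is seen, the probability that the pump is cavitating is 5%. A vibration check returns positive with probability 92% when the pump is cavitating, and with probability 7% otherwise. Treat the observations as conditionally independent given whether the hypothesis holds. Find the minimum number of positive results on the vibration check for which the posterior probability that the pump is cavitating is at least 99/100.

3

Prior odds = 0.05/0.95 = 1/19.
Likelihood ratio of a positive result = 0.92/0.07 = 92/7.
Target odds: 0.99 ÷ 0.01 = 99.
Require (92/7)ⁿ ≥ 99 ÷ (1/19) = 1881.
(92/7)² = 8464/49 falls short of 1881 but (92/7)³ = 778688/343 reaches it, so n = 3.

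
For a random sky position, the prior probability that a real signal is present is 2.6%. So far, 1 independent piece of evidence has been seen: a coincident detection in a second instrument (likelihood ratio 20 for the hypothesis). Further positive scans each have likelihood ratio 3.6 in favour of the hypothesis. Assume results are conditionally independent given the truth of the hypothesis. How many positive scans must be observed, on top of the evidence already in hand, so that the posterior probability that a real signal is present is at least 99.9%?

6

Prior odds = 0.026/0.974 = 13/487.
Bayes factor of the evidence already in hand = 20.
Odds after that evidence = (13/487) × 20 = 260/487.
Target odds = 0.999/0.001 = 999.
Need 3.6ⁿ ≥ 999 ÷ (260/487) = 486513/260.
3.6⁵ = 604.66176 falls short of 486513/260 but 3.6⁶ = 34012224/15625 reaches it, so n = 6.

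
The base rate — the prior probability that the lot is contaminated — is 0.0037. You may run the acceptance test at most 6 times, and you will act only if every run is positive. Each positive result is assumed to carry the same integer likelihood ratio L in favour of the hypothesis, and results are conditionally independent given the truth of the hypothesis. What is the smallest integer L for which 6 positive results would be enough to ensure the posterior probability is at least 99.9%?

Prior odds = 0.0037/0.9963 = 37/9963.
Target odds = 0.999/0.001 = 999.
Need L⁶ ≥ 999 ÷ (37/9963) = 269001.
8⁶ = 262144 < 269001 ≤ 531441 = 9⁶, so L = 9.

9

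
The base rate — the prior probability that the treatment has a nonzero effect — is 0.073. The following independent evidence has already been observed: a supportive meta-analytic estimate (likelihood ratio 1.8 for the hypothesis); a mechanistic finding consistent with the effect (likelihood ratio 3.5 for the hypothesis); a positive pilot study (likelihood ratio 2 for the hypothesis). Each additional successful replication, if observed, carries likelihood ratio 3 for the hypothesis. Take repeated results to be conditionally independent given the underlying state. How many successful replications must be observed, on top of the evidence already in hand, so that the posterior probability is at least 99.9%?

Prior odds = 0.073/0.927 = 73/927.
Combined Bayes factor of the evidence already in hand = 1.8 × 3.5 × 2 = 12.6.
Odds after that evidence = (73/927) × 12.6 = 511/515.
Target odds = 0.999/0.001 = 999.
Need 3ⁿ ≥ 999 ÷ (511/515) = 514485/511.
3⁶ = 729 falls short of 514485/511 but 3⁷ = 2187 reaches it, so n = 7.

7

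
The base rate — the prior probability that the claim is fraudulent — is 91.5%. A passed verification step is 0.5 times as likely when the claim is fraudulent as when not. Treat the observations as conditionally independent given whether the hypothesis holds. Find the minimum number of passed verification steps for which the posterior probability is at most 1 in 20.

Prior odds: 0.915 ÷ 0.085 = 183/17.
Likelihood ratio per passed verification step = 0.5.
Target odds: 0.05 ÷ 0.95 = 1/19.
Require 0.5ⁿ ≤ 1/19 ÷ (183/17) = 17/3477.
0.5⁷ = 0.0078125 is still above 17/3477 but 0.5⁸ = 0.00390625 is at or below it, so n = 8.

8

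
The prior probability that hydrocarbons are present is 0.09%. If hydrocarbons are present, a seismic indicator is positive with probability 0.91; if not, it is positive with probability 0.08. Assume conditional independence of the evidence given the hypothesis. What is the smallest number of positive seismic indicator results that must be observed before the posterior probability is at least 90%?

4

Prior odds = 0.0009/0.9991 = 9/9991.
Likelihood ratio of a positive = 0.91/0.08 = 11.375.
Target odds: 0.9 ÷ 0.1 = 9.
Need (9/9991) × 11.375ⁿ ≥ 9, i.e. 11.375ⁿ ≥ 9991.
11.375³ = 753571/512 falls short of 9991 but 11.375⁴ = 68574961/4096 reaches it, so n = 4.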